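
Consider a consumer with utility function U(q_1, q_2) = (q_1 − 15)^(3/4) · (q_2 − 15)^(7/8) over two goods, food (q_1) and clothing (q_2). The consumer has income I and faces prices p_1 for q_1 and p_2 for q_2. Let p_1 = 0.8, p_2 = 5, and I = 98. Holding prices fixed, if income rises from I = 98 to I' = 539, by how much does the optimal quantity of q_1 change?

After buying the subsistence bundle (15, 15), a share 6/13 of the remaining income goes to q_1: q_1* = 15 + 6/13·(I − 15p_1 − 15p_2)/p_1.
Discretionary income = 98 − 15·0.8 − 15·5 = 11; q_1* = 15 + 6/13·11/0.8 = 21.3462.
At I' = 539: q_1* = 275.7692. Change: 275.7692 − 21.3462 = 254.4231.

Δq_1* = 254.4231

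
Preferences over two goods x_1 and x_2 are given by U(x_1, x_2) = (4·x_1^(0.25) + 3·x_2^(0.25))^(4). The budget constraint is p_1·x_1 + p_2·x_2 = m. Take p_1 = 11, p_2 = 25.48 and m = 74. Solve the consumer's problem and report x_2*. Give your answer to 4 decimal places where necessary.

MRS = MU_x_1/MU_x_2 = (4/3)·(x_2/x_1)^(0.75). Set equal to p_1/p_2.
Hence x_2/x_1 = ((3/4)·p_1/p_2)^(1/(0.75)), i.e. raised to the 4/3 power.
Substitute x_2 = (x_2/x_1)·x_1 into the budget: x_1* = m/(p_1 + p_2·(x_2/x_1)).
Numerically x_2/x_1 = 0.222334, so x_1* = 74/(11 + 25.48·0.222334) = 4.4404 and x_2* = 0.222334·4.4404 = 0.9873.

x_2* = 0.9873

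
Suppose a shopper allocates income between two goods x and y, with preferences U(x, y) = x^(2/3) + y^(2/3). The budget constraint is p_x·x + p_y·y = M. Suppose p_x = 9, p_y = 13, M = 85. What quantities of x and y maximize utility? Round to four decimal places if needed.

Numerically y/x = 0.331816, so x* = 85/(9 + 13·0.331816) = 6.3844 and y* = 0.331816·6.3844 = 2.1185.

x* = 6.3844, y* = 2.1185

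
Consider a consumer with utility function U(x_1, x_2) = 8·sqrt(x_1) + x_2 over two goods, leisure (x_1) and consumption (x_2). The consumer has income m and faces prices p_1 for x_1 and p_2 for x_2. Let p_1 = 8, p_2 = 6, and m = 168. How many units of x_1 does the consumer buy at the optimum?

x_1* = 9

Plugging in: x_1* = (4·6/8)² = 9.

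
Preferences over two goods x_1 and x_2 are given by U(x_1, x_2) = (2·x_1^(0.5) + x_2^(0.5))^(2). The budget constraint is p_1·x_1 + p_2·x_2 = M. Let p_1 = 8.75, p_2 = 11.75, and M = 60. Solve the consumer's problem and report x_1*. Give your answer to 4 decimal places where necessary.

x_1* = 5.7809

MU_x_1 ∝ 2·x_1^(-0.5), MU_x_2 ∝ x_2^(-0.5), so MRS = 2·(x_2/x_1)^(0.5) = p_1/p_2.
Hence x_2/x_1 = ((1/2)·p_1/p_2)^(1/(0.5)), i.e. raised to the 2 power.
With the ratio pinned down, the budget gives x_1* = M/(p_1 + p_2·(x_2/x_1)) and x_2* = (x_2/x_1)·x_1*.
Numerically x_2/x_1 = 0.138637, so x_1* = 60/(8.75 + 11.75·0.138637) = 5.7809.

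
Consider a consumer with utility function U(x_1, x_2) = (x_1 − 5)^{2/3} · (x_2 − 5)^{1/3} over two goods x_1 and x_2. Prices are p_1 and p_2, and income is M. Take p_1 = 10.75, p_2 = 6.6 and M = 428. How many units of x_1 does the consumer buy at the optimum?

x_1* = 26.1628

Let x_1' = x_1−5, x_2' = x_2−5. MRS = 2·x_2'/x_1' = p_1/p_2.
Substituting into the budget: x_1* = 5 + 2/3·(M − 5·p_1 − 5·p_2)/p_1, and x_2* = 5 + 1/3·(…)/p_2.
Discretionary income = 428 − 5·10.75 − 5·6.6 = 341.25; x_1* = 5 + 2/3·341.25/10.75 = 26.1628.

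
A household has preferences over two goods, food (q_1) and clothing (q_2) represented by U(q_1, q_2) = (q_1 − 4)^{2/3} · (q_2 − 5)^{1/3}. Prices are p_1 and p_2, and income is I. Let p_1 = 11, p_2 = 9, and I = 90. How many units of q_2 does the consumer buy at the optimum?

q_2* = 5.037

Let q_1' = q_1−4, q_2' = q_2−5. MRS = 2·q_2'/q_1' = p_1/p_2.
Substituting into the budget: q_1* = 4 + 2/3·(I − 4·p_1 − 5·p_2)/p_1, and q_2* = 5 + 1/3·(…)/p_2.
Discretionary income = 90 − 4·11 − 5·9 = 1; q_2* = 5 + 1/3·1/9 = 5.037.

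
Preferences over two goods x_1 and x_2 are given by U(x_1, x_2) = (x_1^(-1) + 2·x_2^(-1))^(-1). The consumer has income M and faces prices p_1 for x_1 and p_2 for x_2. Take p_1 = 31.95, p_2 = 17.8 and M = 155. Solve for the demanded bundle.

Substitute x_2 = (x_2/x_1)·x_1 into the budget: x_1* = M/(p_1 + p_2·(x_2/x_1)).
Numerically x_2/x_1 = 1.8947, so x_1* = 155/(31.95 + 17.8·1.8947) = 2.3601 and x_2* = 1.8947·2.3601 = 4.4716.

x_1* = 2.3601, x_2* = 4.4716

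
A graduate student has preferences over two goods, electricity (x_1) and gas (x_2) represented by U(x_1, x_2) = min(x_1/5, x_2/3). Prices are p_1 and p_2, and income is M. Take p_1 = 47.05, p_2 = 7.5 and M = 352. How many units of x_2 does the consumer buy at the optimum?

x_2* = 4.097

With perfect complements, no substitution: consume in ratio x_1:x_2 = 5:3.
Budget: p_1·x_1 + p_2·(3/5)·x_1 = M, so (5·p_1 + 3·p_2)·x_1 = 5·M.
Demand: x_1*(p_1,p_2,M) = 5·M/(5·p_1 + 3·p_2), x_2* = 3·M/(5·p_1 + 3·p_2).
Here 5·47.05 + 3·7.5 = 257.75, giving x_2* = 4.097.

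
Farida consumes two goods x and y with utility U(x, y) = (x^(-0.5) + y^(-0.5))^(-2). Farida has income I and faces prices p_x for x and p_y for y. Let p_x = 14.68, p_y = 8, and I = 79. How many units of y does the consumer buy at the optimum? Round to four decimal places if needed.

MU_x ∝ x^(-1.5), MU_y ∝ y^(-1.5), so MRS = (y/x)^(1.5) = p_x/p_y.
Solve for the ratio: y/x = [p_x/p_y]^(2/3).
Substitute y = (y/x)·x into the budget: x* = I/(p_x + p_y·(y/x)).
Numerically y/x = 1.498847, so x* = 79/(14.68 + 8·1.498847) = 2.962 and y* = 1.498847·2.962 = 4.4397.

y* = 4.4397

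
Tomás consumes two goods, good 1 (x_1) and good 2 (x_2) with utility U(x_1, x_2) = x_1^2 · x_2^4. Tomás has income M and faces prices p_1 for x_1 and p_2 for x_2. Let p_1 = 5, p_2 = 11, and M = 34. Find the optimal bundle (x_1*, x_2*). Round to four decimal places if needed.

The MRS is (1/2)·x_2/x_1. Set MRS = p_1/p_2.
So 2·p_2·x_2 = 4·p_1·x_1; combined with the budget, a share 1/3 of income goes to x_1.
Demand: x_1*(p_1,p_2,M) = 1/3·M/p_1 and x_2* = 2/3·M/p_2.
At p_1=5, p_2=11, M=34: x_1* = 1/3·34/5 = 2.2667, x_2* = 2.0606.

x_1* = 2.2667, x_2* = 2.0606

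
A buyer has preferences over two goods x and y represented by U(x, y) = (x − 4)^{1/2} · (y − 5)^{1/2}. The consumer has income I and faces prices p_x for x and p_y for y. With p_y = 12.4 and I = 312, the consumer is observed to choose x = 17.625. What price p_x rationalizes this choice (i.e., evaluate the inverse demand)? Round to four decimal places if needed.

This is Cobb-Douglas in (x−4, y−5): tangency gives 0.5·p_y·(y−5) = 0.5·p_x·(x−4).
Substituting into the budget: x* = 4 + 0.5·(I − 4·p_x − 5·p_y)/p_x, and y* = 5 + 0.5·(…)/p_y.
Set x* = 17.625 in the demand function and solve for p_x: p_x = 8.

p_x = 8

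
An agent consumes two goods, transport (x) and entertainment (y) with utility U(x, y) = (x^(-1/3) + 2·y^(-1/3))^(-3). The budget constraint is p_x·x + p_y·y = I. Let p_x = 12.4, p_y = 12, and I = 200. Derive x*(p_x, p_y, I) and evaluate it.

x* = 6.0452

MU_x ∝ x^(-4/3), MU_y ∝ 2·y^(-4/3), so MRS = (1/2)·(y/x)^(4/3) = p_x/p_y.
Solve for the ratio: y/x = [2·p_x/p_y]^(0.75).
With the ratio pinned down, the budget gives x* = I/(p_x + p_y·(y/x)) and y* = (y/x)·x*.
Numerically y/x = 1.723665, so x* = 200/(12.4 + 12·1.723665) = 6.0452.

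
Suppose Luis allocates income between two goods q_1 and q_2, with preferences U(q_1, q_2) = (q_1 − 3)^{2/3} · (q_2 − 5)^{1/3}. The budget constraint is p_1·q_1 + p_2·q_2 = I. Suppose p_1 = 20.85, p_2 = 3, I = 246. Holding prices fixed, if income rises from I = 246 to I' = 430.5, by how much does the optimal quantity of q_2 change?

MRS = 2·(q_2−5)/(q_1−3). Tangency with p_1/p_2 gives q_2−5 = (1/2)·(p_1/p_2)·(q_1−3).
Substituting into the budget: q_1* = 3 + 2/3·(I − 3·p_1 − 5·p_2)/p_1, and q_2* = 5 + 1/3·(…)/p_2.
Discretionary income = 246 − 3·20.85 − 5·3 = 168.45; q_2* = 5 + 1/3·168.45/3 = 23.7167.
At I' = 430.5: q_2* = 44.2167. Change: 44.2167 − 23.7167 = 20.5.

Δq_2* = 20.5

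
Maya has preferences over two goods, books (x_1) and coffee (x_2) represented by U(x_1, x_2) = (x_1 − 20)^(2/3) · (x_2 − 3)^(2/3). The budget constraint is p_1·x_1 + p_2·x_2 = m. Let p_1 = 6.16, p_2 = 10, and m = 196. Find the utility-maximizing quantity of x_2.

x_2* = 5.14

Discretionary income = 196 − 20·6.16 − 3·10 = 42.8; x_2* = 3 + 0.5·42.8/10 = 5.14.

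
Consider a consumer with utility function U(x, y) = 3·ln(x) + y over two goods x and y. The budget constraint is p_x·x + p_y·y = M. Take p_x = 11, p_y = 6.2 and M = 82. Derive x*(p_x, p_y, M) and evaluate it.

MU_x = 3/x, MU_y = 1. Tangency: 3/x = p_x/p_y.
So x*(p_x,p_y) = 3·p_y/p_x, independent of income; and y* = (M − 3·p_y)/p_y.
At the given prices: x* = 3·6.2/11 = 1.6909.

x* = 1.6909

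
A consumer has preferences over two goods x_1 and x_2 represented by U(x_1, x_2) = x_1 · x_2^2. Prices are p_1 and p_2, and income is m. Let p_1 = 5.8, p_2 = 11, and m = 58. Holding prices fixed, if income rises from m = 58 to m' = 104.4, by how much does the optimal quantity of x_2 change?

Demand: x_1*(p_1,p_2,m) = 1/3·m/p_1 and x_2* = 2/3·m/p_2.
At p_1=5.8, p_2=11, m=58: x_2* = 2/3·58/11 = 3.5152.
At m' = 104.4: x_2* = 6.3273. Change: 6.3273 − 3.5152 = 2.8121.

Δx_2* = 2.8121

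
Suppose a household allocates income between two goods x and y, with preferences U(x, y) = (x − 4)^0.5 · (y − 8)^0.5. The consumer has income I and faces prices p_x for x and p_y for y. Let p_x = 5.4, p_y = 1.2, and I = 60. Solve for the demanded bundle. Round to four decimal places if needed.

This is Cobb-Douglas in (x−4, y−8): tangency gives 0.5·p_y·(y−8) = 0.5·p_x·(x−4).
After buying the subsistence bundle (4, 8), a share 0.5 of the remaining income goes to x: x* = 4 + 0.5·(I − 4p_x − 8p_y)/p_x.
Discretionary income = 60 − 4·5.4 − 8·1.2 = 28.8; x* = 4 + 0.5·28.8/5.4 = 6.6667; y* = 8 + 0.5·28.8/1.2 = 20.

x* = 6.6667, y* = 20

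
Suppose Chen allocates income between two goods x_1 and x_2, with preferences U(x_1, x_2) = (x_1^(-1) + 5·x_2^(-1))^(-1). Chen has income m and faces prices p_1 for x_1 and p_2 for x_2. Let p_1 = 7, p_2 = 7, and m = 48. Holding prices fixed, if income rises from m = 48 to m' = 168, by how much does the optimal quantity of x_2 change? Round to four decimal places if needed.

Δx_2* = 11.8454

MRS = MU_x_1/MU_x_2 = (1/5)·(x_2/x_1)^(2). Set equal to p_1/p_2.
Hence x_2/x_1 = (5·p_1/p_2)^(1/(2)), i.e. raised to the 0.5 power.
With the ratio pinned down, the budget gives x_1* = m/(p_1 + p_2·(x_2/x_1)) and x_2* = (x_2/x_1)·x_1*.
Numerically x_2/x_1 = 2.236068, so x_1* = 48/(7 + 7·2.236068) = 2.119 and x_2* = 2.236068·2.119 = 4.7382.
At m' = 168: x_2* = 16.5836. Change: 16.5836 − 4.7382 = 11.8454.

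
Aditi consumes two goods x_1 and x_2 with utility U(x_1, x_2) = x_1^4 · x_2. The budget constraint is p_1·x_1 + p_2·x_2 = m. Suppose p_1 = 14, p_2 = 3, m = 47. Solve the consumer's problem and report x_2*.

x_2* = 3.1333

The MRS is 4·x_2/x_1. Set MRS = p_1/p_2.
Rearranging, p_2·x_2 = (1/4)·p_1·x_1. Substituting into the budget gives p_1·x_1·(1 + (1/4)) = m.
Demand: x_1*(p_1,p_2,m) = 0.8·m/p_1 and x_2* = 0.2·m/p_2.
At p_1=14, p_2=3, m=47: x_2* = 0.2·47/3 = 3.1333.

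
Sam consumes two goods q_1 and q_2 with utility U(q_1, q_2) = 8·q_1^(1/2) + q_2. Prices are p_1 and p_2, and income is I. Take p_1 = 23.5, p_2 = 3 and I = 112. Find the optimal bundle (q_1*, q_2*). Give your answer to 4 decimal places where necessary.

q_1* = 0.2608, q_2* = 35.2908

Set MRS = p_1/p_2: 4·q_1^(−1/2) = p_1/p_2.
Solve: √q_1 = 4·p_2/p_1, so q_1*(p_1,p_2) = (4·p_2/p_1)², and q_2* = (I − p_1·q_1*)/p_2.
Plugging in: q_1* = (4·3/23.5)² = 0.2608, q_2* = 35.2908.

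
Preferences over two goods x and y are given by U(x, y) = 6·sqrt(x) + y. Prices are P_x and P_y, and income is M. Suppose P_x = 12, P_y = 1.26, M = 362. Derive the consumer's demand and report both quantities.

Solve: √x = 3·P_y/P_x, so x*(P_x,P_y) = (3·P_y/P_x)², and y* = (M − P_x·x*)/P_y.
Plugging in: x* = (3·1.26/12)² = 0.0992, y* = 286.3566.

x* = 0.0992, y* = 286.3566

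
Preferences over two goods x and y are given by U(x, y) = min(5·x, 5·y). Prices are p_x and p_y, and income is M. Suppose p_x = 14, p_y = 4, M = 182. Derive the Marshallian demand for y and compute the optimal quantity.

With perfect complements, no substitution: consume in ratio x:y = 5:5.
Budget: p_x·x + p_y·x = M, so (5·p_x + 5·p_y)·x = 5·M.
Demand: x*(p_x,p_y,M) = 5·M/(5·p_x + 5·p_y), y* = 5·M/(5·p_x + 5·p_y).
Here 5·14 + 5·4 = 90, giving y* = 10.1111.

y* = 10.1111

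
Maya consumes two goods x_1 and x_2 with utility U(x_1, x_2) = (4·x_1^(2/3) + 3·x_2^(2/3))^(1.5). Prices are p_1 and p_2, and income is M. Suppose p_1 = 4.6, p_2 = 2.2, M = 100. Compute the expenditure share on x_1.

Numerically x_2/x_1 = 3.856464, so x_1* = 100/(4.6 + 2.2·3.856464) = 7.6428 and x_2* = 3.856464·7.6428 = 29.4742.
Expenditure on x_1: 4.6·7.6428 = 35.1569; share = 0.3516.

share on x_1 = 0.3516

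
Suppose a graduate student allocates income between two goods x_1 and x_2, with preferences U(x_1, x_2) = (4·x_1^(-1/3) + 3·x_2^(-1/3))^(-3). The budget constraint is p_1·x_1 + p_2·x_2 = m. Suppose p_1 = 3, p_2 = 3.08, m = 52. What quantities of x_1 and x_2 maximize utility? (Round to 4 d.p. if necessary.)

x_1* = 9.5698, x_2* = 7.5619

MU_x_1 ∝ 4·x_1^(-4/3), MU_x_2 ∝ 3·x_2^(-4/3), so MRS = (4/3)·(x_2/x_1)^(4/3) = p_1/p_2.
Hence x_2/x_1 = ((3/4)·p_1/p_2)^(1/(4/3)), i.e. raised to the 0.75 power.
Substitute x_2 = (x_2/x_1)·x_1 into the budget: x_1* = m/(p_1 + p_2·(x_2/x_1)).
Numerically x_2/x_1 = 0.790176, so x_1* = 52/(3 + 3.08·0.790176) = 9.5698 and x_2* = 0.790176·9.5698 = 7.5619.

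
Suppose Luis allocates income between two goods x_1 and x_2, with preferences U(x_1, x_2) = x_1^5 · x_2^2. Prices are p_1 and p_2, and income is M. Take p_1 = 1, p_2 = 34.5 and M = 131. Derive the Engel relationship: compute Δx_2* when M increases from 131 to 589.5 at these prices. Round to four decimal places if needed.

Δx_2* = 3.7971

Tangency: MRS = (5/2)·x_2/x_1 = p_1/p_2.
So 5·p_2·x_2 = 2·p_1·x_1; combined with the budget, a share 5/7 of income goes to x_1.
Demand: x_1*(p_1,p_2,M) = 5/7·M/p_1 and x_2* = 2/7·M/p_2.
At p_1=1, p_2=34.5, M=131: x_2* = 2/7·131/34.5 = 1.0849.
At M' = 589.5: x_2* = 4.882. Change: 4.882 − 1.0849 = 3.7971.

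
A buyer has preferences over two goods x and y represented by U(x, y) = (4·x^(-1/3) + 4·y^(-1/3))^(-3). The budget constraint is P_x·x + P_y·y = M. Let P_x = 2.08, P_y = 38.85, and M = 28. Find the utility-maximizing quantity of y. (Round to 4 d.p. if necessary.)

MRS = MU_x/MU_y = (y/x)^(4/3). Set equal to P_x/P_y.
Solve for the ratio: y/x = [P_x/P_y]^(0.75).
With the ratio pinned down, the budget gives x* = M/(P_x + P_y·(y/x)) and y* = (y/x)·x*.
Numerically y/x = 0.111302, so x* = 28/(2.08 + 38.85·0.111302) = 4.3722 and y* = 0.111302·4.3722 = 0.4866.

y* = 0.4866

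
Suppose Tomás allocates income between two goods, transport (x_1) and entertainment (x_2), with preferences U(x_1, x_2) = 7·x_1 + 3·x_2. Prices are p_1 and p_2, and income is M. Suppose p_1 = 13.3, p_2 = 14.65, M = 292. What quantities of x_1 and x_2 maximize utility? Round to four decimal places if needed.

Perfect substitutes: compare marginal utility per dollar. 7/p_1 vs 3/p_2 → 0.5263 vs 0.2048.
x_1 gives more utility per dollar, so spend all income on x_1: x_1* = M/p_1, x_2* = 0.
Numerically: x_1* = 21.9549, x_2* = 0.

x_1* = 21.9549, x_2* = 0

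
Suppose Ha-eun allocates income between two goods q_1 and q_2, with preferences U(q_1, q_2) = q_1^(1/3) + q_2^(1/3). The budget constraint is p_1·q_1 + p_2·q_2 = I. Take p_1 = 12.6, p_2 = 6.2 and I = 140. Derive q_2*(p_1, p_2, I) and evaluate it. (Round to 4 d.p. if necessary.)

q_2* = 13.2712

From the CES first-order condition, (q_2/q_1)^(2/3) = p_1/p_2.
Hence q_2/q_1 = (p_1/p_2)^(1/(2/3)), i.e. raised to the 1.5 power.
Substitute q_2 = (q_2/q_1)·q_1 into the budget: q_1* = I/(p_1 + p_2·(q_2/q_1)).
Numerically q_2/q_1 = 2.897132, so q_1* = 140/(12.6 + 6.2·2.897132) = 4.5808 and q_2* = 2.897132·4.5808 = 13.2712.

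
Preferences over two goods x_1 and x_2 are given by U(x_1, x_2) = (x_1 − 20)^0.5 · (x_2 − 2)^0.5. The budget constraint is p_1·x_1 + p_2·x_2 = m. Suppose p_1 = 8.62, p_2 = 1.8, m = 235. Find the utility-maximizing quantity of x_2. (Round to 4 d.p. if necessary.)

MRS = (x_2−2)/(x_1−20). Tangency with p_1/p_2 gives x_2−2 = (p_1/p_2)·(x_1−20).
Substituting into the budget: x_1* = 20 + 0.5·(m − 20·p_1 − 2·p_2)/p_1, and x_2* = 2 + 0.5·(…)/p_2.
Discretionary income = 235 − 20·8.62 − 2·1.8 = 59; x_2* = 2 + 0.5·59/1.8 = 18.3889.

x_2* = 18.3889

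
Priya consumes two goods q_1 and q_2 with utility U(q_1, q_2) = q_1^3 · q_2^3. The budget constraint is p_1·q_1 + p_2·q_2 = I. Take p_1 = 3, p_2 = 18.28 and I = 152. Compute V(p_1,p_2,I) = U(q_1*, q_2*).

V = 1168393.7235

Tangency: MRS = q_2/q_1 = p_1/p_2.
So 3·p_2·q_2 = 3·p_1·q_1; combined with the budget, a share 0.5 of income goes to q_1.
Demand: q_1*(p_1,p_2,I) = 0.5·I/p_1 and q_2* = 0.5·I/p_2.
At p_1=3, p_2=18.28, I=152: q_1* = 0.5·152/3 = 25.3333, q_2* = 4.1575.
Utility at the optimum: U(25.3333, 4.1575) = 1168393.7235.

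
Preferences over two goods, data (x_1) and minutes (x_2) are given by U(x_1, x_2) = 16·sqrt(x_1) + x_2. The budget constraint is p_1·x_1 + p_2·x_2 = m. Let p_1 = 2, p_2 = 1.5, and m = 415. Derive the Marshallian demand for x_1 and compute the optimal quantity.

x_1* = 36

Set MRS = p_1/p_2: 8·x_1^(−1/2) = p_1/p_2.
Thus x_1* = (8·p_2/p_1)² — independent of m — with the rest of income spent on x_2.
Plugging in: x_1* = (8·1.5/2)² = 36.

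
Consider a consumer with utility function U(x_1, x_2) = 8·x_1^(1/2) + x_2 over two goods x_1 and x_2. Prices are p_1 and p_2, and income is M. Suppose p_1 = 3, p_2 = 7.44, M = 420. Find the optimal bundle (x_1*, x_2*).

x_1* = 98.4064, x_2* = 16.7716

Plugging in: x_1* = (4·7.44/3)² = 98.4064, x_2* = 16.7716.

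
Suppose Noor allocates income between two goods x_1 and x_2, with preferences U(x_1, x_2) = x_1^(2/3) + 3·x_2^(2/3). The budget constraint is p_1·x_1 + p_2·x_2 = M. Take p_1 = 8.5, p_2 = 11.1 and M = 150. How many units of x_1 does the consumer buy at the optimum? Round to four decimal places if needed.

Substitute x_2 = (x_2/x_1)·x_1 into the budget: x_1* = M/(p_1 + p_2·(x_2/x_1)).
Numerically x_2/x_1 = 12.124158, so x_1* = 150/(8.5 + 11.1·12.124158) = 1.0484.

x_1* = 1.0484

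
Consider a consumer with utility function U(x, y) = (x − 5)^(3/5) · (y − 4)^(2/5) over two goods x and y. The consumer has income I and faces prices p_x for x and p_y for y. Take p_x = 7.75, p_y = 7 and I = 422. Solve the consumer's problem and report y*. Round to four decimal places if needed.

MRS = (3/2)·(y−4)/(x−5). Tangency with p_x/p_y gives y−4 = (2/3)·(p_x/p_y)·(x−5).
After buying the subsistence bundle (5, 4), a share 0.6 of the remaining income goes to x: x* = 5 + 0.6·(I − 5p_x − 4p_y)/p_x.
Discretionary income = 422 − 5·7.75 − 4·7 = 355.25; y* = 4 + 0.4·355.25/7 = 24.3.

y* = 24.3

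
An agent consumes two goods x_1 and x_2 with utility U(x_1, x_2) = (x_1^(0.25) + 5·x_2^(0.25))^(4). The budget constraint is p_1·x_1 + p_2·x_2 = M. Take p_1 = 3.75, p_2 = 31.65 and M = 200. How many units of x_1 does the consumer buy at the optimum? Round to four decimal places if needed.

MRS = MU_x_1/MU_x_2 = (1/5)·(x_2/x_1)^(0.75). Set equal to p_1/p_2.
Solve for the ratio: x_2/x_1 = [5·p_1/p_2]^(4/3).
With the ratio pinned down, the budget gives x_1* = M/(p_1 + p_2·(x_2/x_1)) and x_2* = (x_2/x_1)·x_1*.
Numerically x_2/x_1 = 0.49755, so x_1* = 200/(3.75 + 31.65·0.49755) = 10.2577.

x_1* = 10.2577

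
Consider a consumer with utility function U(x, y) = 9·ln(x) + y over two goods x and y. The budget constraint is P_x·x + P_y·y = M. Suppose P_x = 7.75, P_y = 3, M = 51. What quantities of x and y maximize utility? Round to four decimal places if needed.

Set MRS = P_x/P_y: (9/x)/1 = P_x/P_y.
So x*(P_x,P_y) = 9·P_y/P_x, independent of income; and y* = (M − 9·P_y)/P_y.
At the given prices: x* = 9·3/7.75 = 3.4839, and y* = 8.

x* = 3.4839, y* = 8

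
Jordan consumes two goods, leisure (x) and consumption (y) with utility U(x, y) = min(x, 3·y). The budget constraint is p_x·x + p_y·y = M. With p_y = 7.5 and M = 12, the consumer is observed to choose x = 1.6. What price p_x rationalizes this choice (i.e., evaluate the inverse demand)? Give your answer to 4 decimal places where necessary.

Leontief preferences: the optimum is at the kink where x/3 = y/1, i.e. y = (1/3)·x.
Budget: p_x·x + p_y·(1/3)·x = M, so (3·p_x + p_y)·x = 3·M.
Demand: x*(p_x,p_y,M) = 3·M/(3·p_x + p_y), y* = M/(3·p_x + p_y).
Set x* = 1.6 in the demand function and solve for p_x: p_x = 5.

p_x = 5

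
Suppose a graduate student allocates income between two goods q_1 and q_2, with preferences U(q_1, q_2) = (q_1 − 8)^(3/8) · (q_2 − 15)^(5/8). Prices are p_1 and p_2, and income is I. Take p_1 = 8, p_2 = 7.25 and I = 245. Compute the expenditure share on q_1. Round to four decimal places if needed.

share on q_1 = 0.3718

After buying the subsistence bundle (8, 15), a share 0.375 of the remaining income goes to q_1: q_1* = 8 + 0.375·(I − 8p_1 − 15p_2)/p_1.
Discretionary income = 245 − 8·8 − 15·7.25 = 72.25; q_1* = 8 + 0.375·72.25/8 = 11.3867; q_2* = 15 + 0.625·72.25/7.25 = 21.2284.
Expenditure on q_1: 8·11.3867 = 91.0938; share = 0.3718.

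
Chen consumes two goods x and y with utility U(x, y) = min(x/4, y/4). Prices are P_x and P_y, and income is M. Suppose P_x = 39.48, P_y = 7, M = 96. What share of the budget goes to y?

share on y = 0.1506

Leontief preferences: the optimum is at the kink where x/4 = y/4, i.e. y = x.
Budget: P_x·x + P_y·x = M, so (4·P_x + 4·P_y)·x = 4·M.
Demand: x*(P_x,P_y,M) = 4·M/(4·P_x + 4·P_y), y* = 4·M/(4·P_x + 4·P_y).
Here 4·39.48 + 4·7 = 185.92, giving x* = 2.0654 and y* = 2.0654.
Expenditure on y: 7·2.0654 = 14.4578; share = 0.1506.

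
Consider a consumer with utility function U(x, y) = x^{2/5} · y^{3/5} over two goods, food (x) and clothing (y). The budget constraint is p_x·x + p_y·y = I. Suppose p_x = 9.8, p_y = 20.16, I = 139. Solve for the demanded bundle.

x* = 5.6735, y* = 4.1369

MU_x/MU_y = (0.4·y)/(0.6·x); tangency sets this equal to p_x/p_y.
So 0.4·p_y·y = 0.6·p_x·x; combined with the budget, a share 0.4 of income goes to x.
Demand: x*(p_x,p_y,I) = 0.4·I/p_x and y* = 0.6·I/p_y.
At p_x=9.8, p_y=20.16, I=139: x* = 0.4·139/9.8 = 5.6735, y* = 4.1369.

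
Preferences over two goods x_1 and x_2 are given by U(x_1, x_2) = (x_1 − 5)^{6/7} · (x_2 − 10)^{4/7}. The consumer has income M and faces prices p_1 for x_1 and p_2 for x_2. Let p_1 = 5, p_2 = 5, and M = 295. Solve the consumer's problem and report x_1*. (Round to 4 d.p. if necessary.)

Let x_1' = x_1−5, x_2' = x_2−10. MRS = (3/2)·x_2'/x_1' = p_1/p_2.
After buying the subsistence bundle (5, 10), a share 0.6 of the remaining income goes to x_1: x_1* = 5 + 0.6·(M − 5p_1 − 10p_2)/p_1.
Discretionary income = 295 − 5·5 − 10·5 = 220; x_1* = 5 + 0.6·220/5 = 31.4.

x_1* = 31.4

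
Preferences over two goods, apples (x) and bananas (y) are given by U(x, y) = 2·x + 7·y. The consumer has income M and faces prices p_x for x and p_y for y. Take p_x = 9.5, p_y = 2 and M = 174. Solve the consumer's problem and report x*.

Linear utility — the consumer picks whichever good has higher MU/price: 2/9.5 = 0.2105 vs 7/2 = 3.5.
y gives more utility per dollar, so spend all income on y: y* = M/p_y, x* = 0.
Numerically: x* = 0, y* = 87.

x* = 0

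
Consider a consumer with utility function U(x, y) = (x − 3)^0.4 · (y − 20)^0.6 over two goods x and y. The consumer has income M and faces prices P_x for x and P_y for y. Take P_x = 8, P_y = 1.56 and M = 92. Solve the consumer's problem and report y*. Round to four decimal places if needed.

MRS = (2/3)·(y−20)/(x−3). Tangency with P_x/P_y gives y−20 = (3/2)·(P_x/P_y)·(x−3).
Substituting into the budget: x* = 3 + 0.4·(M − 3·P_x − 20·P_y)/P_x, and y* = 20 + 0.6·(…)/P_y.
Discretionary income = 92 − 3·8 − 20·1.56 = 36.8; y* = 20 + 0.6·36.8/1.56 = 34.1538.

y* = 34.1538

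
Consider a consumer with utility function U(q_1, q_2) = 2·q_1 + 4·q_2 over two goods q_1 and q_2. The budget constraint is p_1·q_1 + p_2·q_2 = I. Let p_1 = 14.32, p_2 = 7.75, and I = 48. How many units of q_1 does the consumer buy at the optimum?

Numerically: q_1* = 0, q_2* = 6.1935.

q_1* = 0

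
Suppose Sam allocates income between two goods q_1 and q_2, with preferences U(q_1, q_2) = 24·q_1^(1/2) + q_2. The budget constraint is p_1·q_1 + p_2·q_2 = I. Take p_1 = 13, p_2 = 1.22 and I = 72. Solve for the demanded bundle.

q_1* = 1.2682, q_2* = 45.5025

MU_q_1 = 12/√q_1, MU_q_2 = 1. Tangency: 12/√q_1 = p_1/p_2.
Thus q_1* = (12·p_2/p_1)² — independent of I — with the rest of income spent on q_2.
Plugging in: q_1* = (12·1.22/13)² = 1.2682, q_2* = 45.5025.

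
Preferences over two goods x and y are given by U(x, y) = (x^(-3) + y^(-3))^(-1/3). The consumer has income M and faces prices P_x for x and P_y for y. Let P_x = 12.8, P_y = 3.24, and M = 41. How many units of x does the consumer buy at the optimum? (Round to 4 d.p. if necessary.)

x* = 2.3607

From the CES first-order condition, (y/x)^(4) = P_x/P_y.
Solve for the ratio: y/x = [P_x/P_y]^(0.25).
Substitute y = (y/x)·x into the budget: x* = M/(P_x + P_y·(y/x)).
Numerically y/x = 1.409828, so x* = 41/(12.8 + 3.24·1.409828) = 2.3607.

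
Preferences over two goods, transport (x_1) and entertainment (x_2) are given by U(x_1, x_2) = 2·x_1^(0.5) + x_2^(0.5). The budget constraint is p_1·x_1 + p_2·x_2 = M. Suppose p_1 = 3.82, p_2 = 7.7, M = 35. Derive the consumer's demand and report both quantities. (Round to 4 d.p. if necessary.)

MRS = MU_x_1/MU_x_2 = 2·(x_2/x_1)^(0.5). Set equal to p_1/p_2.
Solve for the ratio: x_2/x_1 = [(1/2)·p_1/p_2]^(2).
Substitute x_2 = (x_2/x_1)·x_1 into the budget: x_1* = M/(p_1 + p_2·(x_2/x_1)).
Numerically x_2/x_1 = 0.06153, so x_1* = 35/(3.82 + 7.7·0.06153) = 8.1513 and x_2* = 0.06153·8.1513 = 0.5015.

x_1* = 8.1513, x_2* = 0.5015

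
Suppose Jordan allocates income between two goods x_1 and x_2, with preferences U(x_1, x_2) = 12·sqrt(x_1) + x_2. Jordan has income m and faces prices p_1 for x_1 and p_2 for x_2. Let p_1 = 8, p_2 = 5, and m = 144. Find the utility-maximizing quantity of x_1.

x_1* = 14.0625

Set MRS = p_1/p_2: 6·x_1^(−1/2) = p_1/p_2.
Thus x_1* = (6·p_2/p_1)² — independent of m — with the rest of income spent on x_2.
Plugging in: x_1* = (6·5/8)² = 14.0625.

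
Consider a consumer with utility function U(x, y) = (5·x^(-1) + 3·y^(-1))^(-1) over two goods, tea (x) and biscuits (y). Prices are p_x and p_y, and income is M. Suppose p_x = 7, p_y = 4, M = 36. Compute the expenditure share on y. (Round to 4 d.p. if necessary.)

share on y = 0.3693

With the ratio pinned down, the budget gives x* = M/(p_x + p_y·(y/x)) and y* = (y/x)·x*.
Numerically y/x = 1.024695, so x* = 36/(7 + 4·1.024695) = 3.2436 and y* = 1.024695·3.2436 = 3.3237.
Expenditure on y: 4·3.3237 = 13.2948; share = 0.3693.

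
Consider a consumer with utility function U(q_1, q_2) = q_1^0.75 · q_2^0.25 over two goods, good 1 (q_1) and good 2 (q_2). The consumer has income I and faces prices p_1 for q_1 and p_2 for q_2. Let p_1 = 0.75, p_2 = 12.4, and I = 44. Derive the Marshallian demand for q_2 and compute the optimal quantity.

q_2* = 0.8871

Tangency: MRS = 3·q_2/q_1 = p_1/p_2.
Rearranging, p_2·q_2 = (1/3)·p_1·q_1. Substituting into the budget gives p_1·q_1·(1 + (1/3)) = I.
Demand: q_1*(p_1,p_2,I) = 0.75·I/p_1 and q_2* = 0.25·I/p_2.
At p_1=0.75, p_2=12.4, I=44: q_2* = 0.25·44/12.4 = 0.8871.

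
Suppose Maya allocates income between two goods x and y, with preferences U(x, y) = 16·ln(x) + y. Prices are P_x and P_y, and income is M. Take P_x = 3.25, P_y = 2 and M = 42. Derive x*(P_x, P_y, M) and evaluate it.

x* = 9.8462

MU_x = 16/x, MU_y = 1. Tangency: 16/x = P_x/P_y.
So x*(P_x,P_y) = 16·P_y/P_x, independent of income; and y* = (M − 16·P_y)/P_y.
At the given prices: x* = 16·2/3.25 = 9.8462.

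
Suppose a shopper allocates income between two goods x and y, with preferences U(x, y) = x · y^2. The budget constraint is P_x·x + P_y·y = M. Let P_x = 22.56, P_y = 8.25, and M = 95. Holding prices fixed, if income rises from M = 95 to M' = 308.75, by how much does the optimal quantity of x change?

Δx* = 3.1582

Tangency: MRS = (1/2)·y/x = P_x/P_y.
Rearranging, P_y·y = 2·P_x·x. Substituting into the budget gives P_x·x·(1 + 2) = M.
Demand: x*(P_x,P_y,M) = 1/3·M/P_x and y* = 2/3·M/P_y.
At P_x=22.56, P_y=8.25, M=95: x* = 1/3·95/22.56 = 1.4037.
At M' = 308.75: x* = 4.5619. Change: 4.5619 − 1.4037 = 3.1582.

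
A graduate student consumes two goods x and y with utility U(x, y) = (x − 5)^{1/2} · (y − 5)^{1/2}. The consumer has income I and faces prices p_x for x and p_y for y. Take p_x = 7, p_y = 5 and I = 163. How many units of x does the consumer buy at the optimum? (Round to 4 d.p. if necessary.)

x* = 12.3571

MRS = (y−5)/(x−5). Tangency with p_x/p_y gives y−5 = (p_x/p_y)·(x−5).
After buying the subsistence bundle (5, 5), a share 0.5 of the remaining income goes to x: x* = 5 + 0.5·(I − 5p_x − 5p_y)/p_x.
Discretionary income = 163 − 5·7 − 5·5 = 103; x* = 5 + 0.5·103/7 = 12.3571.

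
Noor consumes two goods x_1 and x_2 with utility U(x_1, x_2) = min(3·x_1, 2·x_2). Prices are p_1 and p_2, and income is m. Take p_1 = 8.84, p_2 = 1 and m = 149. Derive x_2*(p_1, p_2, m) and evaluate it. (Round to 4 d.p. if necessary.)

With perfect complements, no substitution: consume in ratio x_1:x_2 = 2:3.
Budget: p_1·x_1 + p_2·(3/2)·x_1 = m, so (2·p_1 + 3·p_2)·x_1 = 2·m.
Demand: x_1*(p_1,p_2,m) = 2·m/(2·p_1 + 3·p_2), x_2* = 3·m/(2·p_1 + 3·p_2).
Here 2·8.84 + 3·1 = 20.68, giving x_2* = 21.6151.

x_2* = 21.6151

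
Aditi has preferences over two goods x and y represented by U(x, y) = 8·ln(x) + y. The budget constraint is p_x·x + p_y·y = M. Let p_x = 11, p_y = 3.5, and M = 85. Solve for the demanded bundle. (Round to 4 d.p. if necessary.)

x* = 2.5455, y* = 16.2857

MU_x = 8/x, MU_y = 1. Tangency: 8/x = p_x/p_y.
So x*(p_x,p_y) = 8·p_y/p_x, independent of income; and y* = (M − 8·p_y)/p_y.
At the given prices: x* = 8·3.5/11 = 2.5455, and y* = 16.2857.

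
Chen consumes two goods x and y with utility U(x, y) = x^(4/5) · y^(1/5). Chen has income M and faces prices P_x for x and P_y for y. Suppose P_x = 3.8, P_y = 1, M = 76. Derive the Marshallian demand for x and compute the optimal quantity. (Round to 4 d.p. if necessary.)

x* = 16

Demand: x*(P_x,P_y,M) = 0.8·M/P_x and y* = 0.2·M/P_y.
At P_x=3.8, P_y=1, M=76: x* = 0.8·76/3.8 = 16.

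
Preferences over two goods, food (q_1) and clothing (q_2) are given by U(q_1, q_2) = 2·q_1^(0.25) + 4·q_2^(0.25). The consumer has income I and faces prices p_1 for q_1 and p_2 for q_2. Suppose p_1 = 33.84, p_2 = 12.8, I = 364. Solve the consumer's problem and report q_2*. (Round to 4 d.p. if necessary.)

MU_q_1 ∝ 2·q_1^(-0.75), MU_q_2 ∝ 4·q_2^(-0.75), so MRS = (1/2)·(q_2/q_1)^(0.75) = p_1/p_2.
Hence q_2/q_1 = (2·p_1/p_2)^(1/(0.75)), i.e. raised to the 4/3 power.
With the ratio pinned down, the budget gives q_1* = I/(p_1 + p_2·(q_2/q_1)) and q_2* = (q_2/q_1)·q_1*.
Numerically q_2/q_1 = 9.211574, so q_1* = 364/(33.84 + 12.8·9.211574) = 2.3987 and q_2* = 9.211574·2.3987 = 22.0959.

q_2* = 22.0959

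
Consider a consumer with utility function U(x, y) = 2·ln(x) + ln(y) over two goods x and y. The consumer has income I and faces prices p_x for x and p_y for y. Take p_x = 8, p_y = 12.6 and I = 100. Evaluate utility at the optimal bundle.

V = 5.2134

MU_x/MU_y = (2·y)/(x); tangency sets this equal to p_x/p_y.
Rearranging, p_y·y = (1/2)·p_x·x. Substituting into the budget gives p_x·x·(1 + (1/2)) = I.
Demand: x*(p_x,p_y,I) = 2/3·I/p_x and y* = 1/3·I/p_y.
At p_x=8, p_y=12.6, I=100: x* = 2/3·100/8 = 8.3333, y* = 2.6455.
Utility at the optimum: U(8.3333, 2.6455) = 5.2134.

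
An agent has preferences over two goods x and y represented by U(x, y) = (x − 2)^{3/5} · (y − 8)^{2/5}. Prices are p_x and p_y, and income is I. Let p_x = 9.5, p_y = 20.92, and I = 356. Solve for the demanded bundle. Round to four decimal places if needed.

Let x' = x−2, y' = y−8. MRS = (3/2)·y'/x' = p_x/p_y.
After buying the subsistence bundle (2, 8), a share 0.6 of the remaining income goes to x: x* = 2 + 0.6·(I − 2p_x − 8p_y)/p_x.
Discretionary income = 356 − 2·9.5 − 8·20.92 = 169.64; x* = 2 + 0.6·169.64/9.5 = 12.7141; y* = 8 + 0.4·169.64/20.92 = 11.2436.

x* = 12.7141, y* = 11.2436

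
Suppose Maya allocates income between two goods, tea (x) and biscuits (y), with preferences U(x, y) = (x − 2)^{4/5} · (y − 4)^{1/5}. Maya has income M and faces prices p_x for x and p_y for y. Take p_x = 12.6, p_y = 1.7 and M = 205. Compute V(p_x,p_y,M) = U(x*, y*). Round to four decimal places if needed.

Substituting into the budget: x* = 2 + 0.8·(M − 2·p_x − 4·p_y)/p_x, and y* = 4 + 0.2·(…)/p_y.
Discretionary income = 205 − 2·12.6 − 4·1.7 = 173; x* = 2 + 0.8·173/12.6 = 12.9841; y* = 4 + 0.2·173/1.7 = 24.3529.
Utility at the optimum: U(12.9841, 24.3529) = 12.4262.

V = 12.4262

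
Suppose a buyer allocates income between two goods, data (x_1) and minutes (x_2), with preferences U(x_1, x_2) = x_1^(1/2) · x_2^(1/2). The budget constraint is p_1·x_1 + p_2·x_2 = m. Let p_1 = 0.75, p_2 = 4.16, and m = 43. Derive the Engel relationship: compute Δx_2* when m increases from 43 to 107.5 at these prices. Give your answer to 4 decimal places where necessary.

Δx_2* = 7.7524

The MRS is x_2/x_1. Set MRS = p_1/p_2.
Rearranging, p_2·x_2 = p_1·x_1. Substituting into the budget gives p_1·x_1·(1 + 1) = m.
Demand: x_1*(p_1,p_2,m) = 0.5·m/p_1 and x_2* = 0.5·m/p_2.
At p_1=0.75, p_2=4.16, m=43: x_2* = 0.5·43/4.16 = 5.1683.
At m' = 107.5: x_2* = 12.9207. Change: 12.9207 − 5.1683 = 7.7524.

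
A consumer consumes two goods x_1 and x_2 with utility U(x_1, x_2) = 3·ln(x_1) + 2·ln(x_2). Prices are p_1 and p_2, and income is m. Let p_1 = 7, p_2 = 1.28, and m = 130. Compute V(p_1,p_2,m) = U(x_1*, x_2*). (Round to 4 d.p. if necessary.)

Demand: x_1*(p_1,p_2,m) = 0.6·m/p_1 and x_2* = 0.4·m/p_2.
At p_1=7, p_2=1.28, m=130: x_1* = 0.6·130/7 = 11.1429, x_2* = 40.625.
Utility at the optimum: U(11.1429, 40.625) = 14.6412.

V = 14.6412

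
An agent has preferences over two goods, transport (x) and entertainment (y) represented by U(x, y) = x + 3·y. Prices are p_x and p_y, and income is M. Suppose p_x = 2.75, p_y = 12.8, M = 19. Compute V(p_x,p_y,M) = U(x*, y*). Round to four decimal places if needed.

Linear utility — the consumer picks whichever good has higher MU/price: 1/2.75 = 0.3636 vs 3/12.8 = 0.2344.
x gives more utility per dollar, so spend all income on x: x* = M/p_x, y* = 0.
Numerically: x* = 6.9091, y* = 0.
Utility at the optimum: U(6.9091, 0) = 6.9091.

V = 6.9091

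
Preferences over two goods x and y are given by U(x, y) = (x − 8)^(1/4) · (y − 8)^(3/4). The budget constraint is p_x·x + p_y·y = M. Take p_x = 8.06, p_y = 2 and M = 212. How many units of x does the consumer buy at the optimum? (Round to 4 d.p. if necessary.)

x* = 12.0794

This is Cobb-Douglas in (x−8, y−8): tangency gives 0.25·p_y·(y−8) = 0.75·p_x·(x−8).
After buying the subsistence bundle (8, 8), a share 0.25 of the remaining income goes to x: x* = 8 + 0.25·(M − 8p_x − 8p_y)/p_x.
Discretionary income = 212 − 8·8.06 − 8·2 = 131.52; x* = 8 + 0.25·131.52/8.06 = 12.0794.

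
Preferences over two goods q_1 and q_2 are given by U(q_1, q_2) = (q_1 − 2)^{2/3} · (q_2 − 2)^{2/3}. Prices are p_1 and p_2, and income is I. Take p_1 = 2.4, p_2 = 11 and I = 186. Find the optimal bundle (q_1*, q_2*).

After buying the subsistence bundle (2, 2), a share 0.5 of the remaining income goes to q_1: q_1* = 2 + 0.5·(I − 2p_1 − 2p_2)/p_1.
Discretionary income = 186 − 2·2.4 − 2·11 = 159.2; q_1* = 2 + 0.5·159.2/2.4 = 35.1667; q_2* = 2 + 0.5·159.2/11 = 9.2364.

q_1* = 35.1667, q_2* = 9.2364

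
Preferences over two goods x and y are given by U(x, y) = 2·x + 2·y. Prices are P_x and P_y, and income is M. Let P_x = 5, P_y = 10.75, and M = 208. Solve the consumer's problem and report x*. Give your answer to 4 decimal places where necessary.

x* = 41.6

Perfect substitutes: compare marginal utility per dollar. 2/P_x vs 2/P_y → 0.4 vs 0.186.
x gives more utility per dollar, so spend all income on x: x* = M/P_x, y* = 0.
Numerically: x* = 41.6, y* = 0.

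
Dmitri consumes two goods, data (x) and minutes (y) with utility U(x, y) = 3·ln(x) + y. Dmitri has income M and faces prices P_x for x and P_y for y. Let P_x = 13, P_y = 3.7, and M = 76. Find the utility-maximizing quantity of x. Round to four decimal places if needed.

Set MRS = P_x/P_y: (3/x)/1 = P_x/P_y.
So x*(P_x,P_y) = 3·P_y/P_x, independent of income; and y* = (M − 3·P_y)/P_y.
At the given prices: x* = 3·3.7/13 = 0.8538.

x* = 0.8538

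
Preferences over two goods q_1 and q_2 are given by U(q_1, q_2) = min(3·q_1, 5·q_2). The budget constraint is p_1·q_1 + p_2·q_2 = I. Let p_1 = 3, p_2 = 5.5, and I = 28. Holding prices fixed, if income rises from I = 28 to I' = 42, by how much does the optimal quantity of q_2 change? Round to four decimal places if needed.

With perfect complements, no substitution: consume in ratio q_1:q_2 = 5:3.
Budget: p_1·q_1 + p_2·(3/5)·q_1 = I, so (5·p_1 + 3·p_2)·q_1 = 5·I.
Demand: q_1*(p_1,p_2,I) = 5·I/(5·p_1 + 3·p_2), q_2* = 3·I/(5·p_1 + 3·p_2).
Here 5·3 + 3·5.5 = 31.5, giving q_2* = 2.6667.
At I' = 42: q_2* = 4. Change: 4 − 2.6667 = 1.3333.

Δq_2* = 1.3333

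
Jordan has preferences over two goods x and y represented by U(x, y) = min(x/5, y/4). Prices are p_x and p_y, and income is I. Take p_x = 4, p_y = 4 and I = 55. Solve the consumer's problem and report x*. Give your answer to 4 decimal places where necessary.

Leontief preferences: the optimum is at the kink where x/5 = y/4, i.e. y = (4/5)·x.
Budget: p_x·x + p_y·(4/5)·x = I, so (5·p_x + 4·p_y)·x = 5·I.
Demand: x*(p_x,p_y,I) = 5·I/(5·p_x + 4·p_y), y* = 4·I/(5·p_x + 4·p_y).
Here 5·4 + 4·4 = 36, giving x* = 7.6389.

x* = 7.6389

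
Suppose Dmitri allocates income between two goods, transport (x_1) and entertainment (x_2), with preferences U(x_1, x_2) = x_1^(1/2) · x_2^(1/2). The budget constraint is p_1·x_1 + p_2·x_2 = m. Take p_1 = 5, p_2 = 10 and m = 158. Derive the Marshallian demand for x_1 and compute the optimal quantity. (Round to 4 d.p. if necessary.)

Tangency: MRS = x_2/x_1 = p_1/p_2.
Rearranging, p_2·x_2 = p_1·x_1. Substituting into the budget gives p_1·x_1·(1 + 1) = m.
Demand: x_1*(p_1,p_2,m) = 0.5·m/p_1 and x_2* = 0.5·m/p_2.
At p_1=5, p_2=10, m=158: x_1* = 0.5·158/5 = 15.8.

x_1* = 15.8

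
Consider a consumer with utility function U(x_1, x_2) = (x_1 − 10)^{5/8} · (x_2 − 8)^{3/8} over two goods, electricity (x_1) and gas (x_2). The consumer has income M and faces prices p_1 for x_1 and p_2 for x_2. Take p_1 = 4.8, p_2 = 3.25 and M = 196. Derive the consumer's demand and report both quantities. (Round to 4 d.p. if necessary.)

Let x_1' = x_1−10, x_2' = x_2−8. MRS = (5/3)·x_2'/x_1' = p_1/p_2.
Substituting into the budget: x_1* = 10 + 0.625·(M − 10·p_1 − 8·p_2)/p_1, and x_2* = 8 + 0.375·(…)/p_2.
Discretionary income = 196 − 10·4.8 − 8·3.25 = 122; x_1* = 10 + 0.625·122/4.8 = 25.8854; x_2* = 8 + 0.375·122/3.25 = 22.0769.

x_1* = 25.8854, x_2* = 22.0769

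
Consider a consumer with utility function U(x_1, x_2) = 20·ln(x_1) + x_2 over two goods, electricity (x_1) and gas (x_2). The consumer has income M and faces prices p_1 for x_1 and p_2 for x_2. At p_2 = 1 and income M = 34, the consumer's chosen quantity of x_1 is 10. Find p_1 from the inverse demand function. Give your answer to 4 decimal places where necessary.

MU_x_1 = 20/x_1, MU_x_2 = 1. Tangency: 20/x_1 = p_1/p_2.
So x_1*(p_1,p_2) = 20·p_2/p_1, independent of income; and x_2* = (M − 20·p_2)/p_2.
Set x_1* = 10 in the demand function and solve for p_1: p_1 = 2.

p_1 = 2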